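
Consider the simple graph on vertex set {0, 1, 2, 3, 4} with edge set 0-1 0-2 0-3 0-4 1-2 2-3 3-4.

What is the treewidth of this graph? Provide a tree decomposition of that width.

Treewidth 2.
Bags: B1 = {0, 1, 2}  B2 = {0, 2, 3}  B3 = {0, 3, 4}
Tree: B1–B2, B2–B3

Each bag holds 3 vertices, so the decomposition has width 2, which upper-bounds the treewidth. Conversely, {0, 1, 2} is a clique of size 3, and the vertices of any clique must share a bag in every tree decomposition; so some bag has ≥ 3 vertices and tw(G) ≥ 2. Therefore the treewidth is 2.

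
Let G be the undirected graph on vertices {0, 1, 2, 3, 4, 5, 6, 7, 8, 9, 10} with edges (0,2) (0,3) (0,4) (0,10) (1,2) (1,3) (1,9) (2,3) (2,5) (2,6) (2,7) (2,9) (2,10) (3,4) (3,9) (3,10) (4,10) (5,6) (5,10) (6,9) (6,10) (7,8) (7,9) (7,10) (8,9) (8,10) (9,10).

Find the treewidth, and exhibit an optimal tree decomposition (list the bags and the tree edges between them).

Each bag holds 4 vertices, so the decomposition has width 3, which upper-bounds the treewidth. For the lower bound, the 4 vertices {1, 2, 3, 9} are pairwise adjacent, and any tree decomposition puts a clique entirely inside one bag — forcing width ≥ 3. Combining the bounds, tw(G) = 3.

Treewidth 3.
One such decomposition:
Bags: B1 = {2, 6, 9, 10}  B2 = {2, 3, 9, 10}  B3 = {1, 2, 3, 9}  B4 = {2, 7, 9, 10}  B5 = {0, 2, 3, 10}  B6 = {0, 3, 4, 10}  B7 = {7, 8, 9, 10}  B8 = {2, 5, 6, 10}
Tree: B1–B2, B2–B3, B2–B4, B2–B5, B5–B6, B4–B7, B1–B8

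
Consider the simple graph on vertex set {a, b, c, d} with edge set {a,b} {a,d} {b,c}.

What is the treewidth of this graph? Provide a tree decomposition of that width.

Each bag holds 2 vertices, so the decomposition has width 1, which upper-bounds the treewidth. G has an edge, so its treewidth is at least 1. Combining the bounds, tw(G) = 1.

Treewidth 1.
One optimal decomposition is:
Bags: B1 = {a, b}  B2 = {a, d}  B3 = {b, c}
Tree: B1–B2, B1–B3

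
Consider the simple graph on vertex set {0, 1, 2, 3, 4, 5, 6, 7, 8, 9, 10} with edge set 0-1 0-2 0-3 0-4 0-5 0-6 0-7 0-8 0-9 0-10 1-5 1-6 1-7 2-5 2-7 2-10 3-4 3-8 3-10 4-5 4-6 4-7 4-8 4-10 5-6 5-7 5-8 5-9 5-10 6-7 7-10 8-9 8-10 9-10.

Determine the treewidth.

A width-4 tree decomposition is:
Bags: B1 = {0, 2, 5, 7, 10}  B2 = {0, 4, 5, 7, 10}  B3 = {0, 4, 5, 6, 7}  B4 = {0, 4, 5, 8, 10}  B5 = {0, 1, 5, 6, 7}  B6 = {0, 5, 8, 9, 10}  B7 = {0, 3, 4, 8, 10}
Tree: B1–B2, B2–B3, B2–B4, B3–B5, B4–B6, B4–B7
Each bag holds 5 vertices, so the decomposition has width 4, which upper-bounds the treewidth. On the other hand G contains the 5-clique {0, 3, 4, 8, 10}. A clique must lie in a single bag of any decomposition, so no decomposition can have width below 4. The upper and lower bounds meet at 4, so that is the treewidth.

4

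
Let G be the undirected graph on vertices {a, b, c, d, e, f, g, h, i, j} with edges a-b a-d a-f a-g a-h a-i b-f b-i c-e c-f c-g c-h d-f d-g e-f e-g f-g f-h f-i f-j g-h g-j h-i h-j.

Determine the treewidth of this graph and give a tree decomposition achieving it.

Each bag holds 4 vertices, so the decomposition has width 3, which upper-bounds the treewidth. For the lower bound, the 4 vertices {a, d, f, g} are pairwise adjacent, and any tree decomposition puts a clique entirely inside one bag — forcing width ≥ 3. Therefore the treewidth is 3.

Treewidth 3.
Bags: B1 = {a, f, h, i}  B2 = {a, f, g, h}  B3 = {c, f, g, h}  B4 = {c, e, f, g}  B5 = {f, g, h, j}  B6 = {a, b, f, i}  B7 = {a, d, f, g}
Tree: B1–B2, B2–B3, B3–B4, B3–B5, B1–B6, B2–B7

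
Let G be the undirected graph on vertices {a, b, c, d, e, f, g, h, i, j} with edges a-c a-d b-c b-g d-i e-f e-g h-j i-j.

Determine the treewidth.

A width-1 tree decomposition is:
Bags: B1 = {h, j}  B2 = {i, j}  B3 = {d, i}  B4 = {a, d}  B5 = {a, c}  B6 = {b, c}  B7 = {b, g}  B8 = {e, g}  B9 = {e, f}
Tree: B1–B2, B2–B3, B3–B4, B4–B5, B5–B6, B6–B7, B7–B8, B8–B9
Each bag holds 2 vertices, so the decomposition has width 1, which upper-bounds the treewidth. G has an edge, so its treewidth is at least 1. Therefore the treewidth is 1.

1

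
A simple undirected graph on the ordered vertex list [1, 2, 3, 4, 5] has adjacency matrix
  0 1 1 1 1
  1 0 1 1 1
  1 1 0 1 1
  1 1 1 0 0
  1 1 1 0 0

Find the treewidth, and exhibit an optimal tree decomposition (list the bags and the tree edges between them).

The largest bag has 4 vertices, giving width 3; this decomposition certifies tw(G) ≤ 3. Conversely, {1, 2, 3, 4} is a clique of size 4, and the vertices of any clique must share a bag in every tree decomposition; so some bag has ≥ 4 vertices and tw(G) ≥ 3. The upper and lower bounds meet at 3, so that is the treewidth.

Treewidth 3.
One optimal decomposition is:
Bags: B1 = {1, 2, 3, 4}  B2 = {1, 2, 3, 5}
Tree: B1–B2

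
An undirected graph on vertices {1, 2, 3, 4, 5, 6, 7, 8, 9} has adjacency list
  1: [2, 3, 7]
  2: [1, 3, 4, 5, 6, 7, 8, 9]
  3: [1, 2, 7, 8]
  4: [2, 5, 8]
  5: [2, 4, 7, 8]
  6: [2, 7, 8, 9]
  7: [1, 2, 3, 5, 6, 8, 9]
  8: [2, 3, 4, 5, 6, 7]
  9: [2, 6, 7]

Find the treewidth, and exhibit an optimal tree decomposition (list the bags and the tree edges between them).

Treewidth 3.
One such decomposition:
Bags: B1 = {2, 3, 7, 8}  B2 = {2, 5, 7, 8}  B3 = {2, 6, 7, 8}  B4 = {2, 4, 5, 8}  B5 = {1, 2, 3, 7}  B6 = {2, 6, 7, 9}
Tree: B1–B2, B1–B3, B2–B4, B1–B5, B3–B6

Each bag holds 4 vertices, so the decomposition has width 3, which upper-bounds the treewidth. Conversely, {2, 4, 5, 8} is a clique of size 4, and the vertices of any clique must share a bag in every tree decomposition; so some bag has ≥ 4 vertices and tw(G) ≥ 3. The upper and lower bounds meet at 3, so that is the treewidth.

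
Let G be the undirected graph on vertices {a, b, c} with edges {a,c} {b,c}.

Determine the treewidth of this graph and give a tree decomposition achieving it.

The largest bag has 2 vertices, giving width 1; this decomposition certifies tw(G) ≤ 1. Any graph with an edge has treewidth ≥ 1, and G has the edge a–c. The upper and lower bounds meet at 1, so that is the treewidth.

Treewidth 1.
One optimal decomposition is:
Bags: B1 = {a, c}  B2 = {b, c}
Tree: B1–B2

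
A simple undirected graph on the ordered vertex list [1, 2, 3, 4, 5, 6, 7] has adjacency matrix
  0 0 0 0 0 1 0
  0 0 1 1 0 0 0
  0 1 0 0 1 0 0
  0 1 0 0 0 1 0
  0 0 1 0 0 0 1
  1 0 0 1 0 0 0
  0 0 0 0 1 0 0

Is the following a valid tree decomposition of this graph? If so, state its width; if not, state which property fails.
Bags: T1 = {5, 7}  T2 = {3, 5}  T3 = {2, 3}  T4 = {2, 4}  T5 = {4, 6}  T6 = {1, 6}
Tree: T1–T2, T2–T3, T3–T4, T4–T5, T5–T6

Checking the three conditions: (i) the bags cover all of {1, 2, 3, 4, 5, 6, 7}; (ii) for each edge, some bag contains both endpoints; (iii) the bags containing any fixed vertex form a subtree. All hold, so the decomposition is valid with width 2 − 1 = 1.

Yes; width 1.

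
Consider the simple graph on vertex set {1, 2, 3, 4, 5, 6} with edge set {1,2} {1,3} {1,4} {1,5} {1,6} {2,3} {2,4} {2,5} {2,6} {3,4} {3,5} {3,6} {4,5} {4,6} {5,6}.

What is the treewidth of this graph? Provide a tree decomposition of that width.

A single bag containing all 6 vertices is trivially a valid decomposition of width 5. On the other hand G contains the 6-clique {1, 2, 3, 4, 5, 6}. A clique must lie in a single bag of any decomposition, so no decomposition can have width below 5. Therefore the treewidth is 5.

Treewidth 5.
One such decomposition:
Bags: B1 = {1, 2, 3, 4, 5, 6}
Tree: (single bag)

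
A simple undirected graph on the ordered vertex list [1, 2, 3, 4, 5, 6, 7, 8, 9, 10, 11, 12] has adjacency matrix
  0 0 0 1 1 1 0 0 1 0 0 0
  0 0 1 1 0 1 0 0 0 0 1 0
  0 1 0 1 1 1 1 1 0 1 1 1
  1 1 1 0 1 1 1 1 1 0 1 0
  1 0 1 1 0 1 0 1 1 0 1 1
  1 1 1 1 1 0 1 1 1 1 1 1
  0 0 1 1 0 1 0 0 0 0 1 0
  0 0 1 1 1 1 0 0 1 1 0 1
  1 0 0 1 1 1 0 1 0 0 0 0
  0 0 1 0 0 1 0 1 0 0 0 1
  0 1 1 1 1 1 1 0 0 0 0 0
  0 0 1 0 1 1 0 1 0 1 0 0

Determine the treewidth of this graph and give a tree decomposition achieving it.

Treewidth 4.
One optimal decomposition is:
Bags: B1 = {3, 4, 5, 6, 8}  B2 = {3, 5, 6, 8, 12}  B3 = {4, 5, 6, 8, 9}  B4 = {3, 6, 8, 10, 12}  B5 = {1, 4, 5, 6, 9}  B6 = {3, 4, 5, 6, 11}  B7 = {2, 3, 4, 6, 11}  B8 = {3, 4, 6, 7, 11}
Tree: B1–B2, B1–B3, B2–B4, B3–B5, B1–B6, B6–B7, B7–B8

Each bag holds 5 vertices, so the decomposition has width 4, which upper-bounds the treewidth. Conversely, {1, 4, 5, 6, 9} is a clique of size 5, and the vertices of any clique must share a bag in every tree decomposition; so some bag has ≥ 5 vertices and tw(G) ≥ 4. The upper and lower bounds meet at 4, so that is the treewidth.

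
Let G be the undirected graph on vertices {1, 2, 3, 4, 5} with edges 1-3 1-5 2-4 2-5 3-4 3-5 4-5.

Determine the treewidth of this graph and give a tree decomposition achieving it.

Treewidth 2.
One such decomposition:
Bags: B1 = {3, 4, 5}  B2 = {2, 4, 5}  B3 = {1, 3, 5}
Tree: B1–B2, B1–B3

Every bag has size at most 3, so the width is 3 − 1 = 2 and tw(G) ≤ 2. On the other hand G contains the 3-clique {2, 4, 5}. A clique must lie in a single bag of any decomposition, so no decomposition can have width below 2. Therefore the treewidth is 2.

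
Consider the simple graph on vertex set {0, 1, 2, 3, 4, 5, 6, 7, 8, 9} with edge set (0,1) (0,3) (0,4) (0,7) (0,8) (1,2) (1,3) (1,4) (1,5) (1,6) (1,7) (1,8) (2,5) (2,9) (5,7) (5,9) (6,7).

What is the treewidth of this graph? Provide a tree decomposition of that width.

The largest bag has 3 vertices, giving width 2; this decomposition certifies tw(G) ≤ 2. For the lower bound, the 3 vertices {0, 1, 8} are pairwise adjacent, and any tree decomposition puts a clique entirely inside one bag — forcing width ≥ 2. Therefore the treewidth is 2.

Treewidth 2.
One such decomposition:
Bags: B1 = {0, 1, 4}  B2 = {0, 1, 7}  B3 = {1, 5, 7}  B4 = {0, 1, 3}  B5 = {1, 2, 5}  B6 = {0, 1, 8}  B7 = {1, 6, 7}  B8 = {2, 5, 9}
Tree: B1–B2, B2–B3, B1–B4, B3–B5, B2–B6, B2–B7, B5–B8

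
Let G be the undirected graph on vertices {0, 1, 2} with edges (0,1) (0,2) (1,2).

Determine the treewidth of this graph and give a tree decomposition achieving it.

With just one bag of size 3, the width is 3 − 1 = 2, so tw(G) ≤ 2. For the lower bound, the 3 vertices {0, 1, 2} are pairwise adjacent, and any tree decomposition puts a clique entirely inside one bag — forcing width ≥ 2. Therefore the treewidth is 2.

Treewidth 2.
Bags: B1 = {0, 1, 2}
Tree: (single bag)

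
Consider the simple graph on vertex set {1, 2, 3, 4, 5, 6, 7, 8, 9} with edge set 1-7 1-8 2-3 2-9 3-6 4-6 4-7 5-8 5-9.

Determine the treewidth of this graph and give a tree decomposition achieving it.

Each bag holds 3 vertices, so the decomposition has width 2, which upper-bounds the treewidth. For the lower bound, G contains the cycle 6–4–7–1–8–5–9–2–3–6, so G is not a forest; only forests have treewidth ≤ 1, hence tw(G) ≥ 2. The upper and lower bounds meet at 2, so that is the treewidth.

Treewidth 2.
Bags: B1 = {4, 6, 7}  B2 = {1, 6, 7}  B3 = {1, 6, 8}  B4 = {5, 6, 8}  B5 = {5, 6, 9}  B6 = {2, 6, 9}  B7 = {2, 3, 6}
Tree: B1–B2, B2–B3, B3–B4, B4–B5, B5–B6, B6–B7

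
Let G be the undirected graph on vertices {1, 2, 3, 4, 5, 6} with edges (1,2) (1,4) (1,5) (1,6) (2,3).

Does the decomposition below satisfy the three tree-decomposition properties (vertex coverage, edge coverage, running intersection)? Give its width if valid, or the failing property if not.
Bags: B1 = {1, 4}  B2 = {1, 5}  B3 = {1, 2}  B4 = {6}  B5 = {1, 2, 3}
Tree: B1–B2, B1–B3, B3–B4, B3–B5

A tree decomposition must satisfy three properties: every vertex lies in some bag; for every edge, both endpoints lie together in some bag; and for every vertex, the bags containing it form a connected subtree. Here edge (1,6) lies in no bag, so the decomposition is invalid.

No — edge (1,6) lies in no bag.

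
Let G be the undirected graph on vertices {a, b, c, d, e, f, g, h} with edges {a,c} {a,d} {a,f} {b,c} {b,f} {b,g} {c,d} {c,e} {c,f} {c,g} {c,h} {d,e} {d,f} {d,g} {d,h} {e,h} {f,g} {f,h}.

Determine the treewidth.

A width-3 tree decomposition is:
Bags: B1 = {b, c, f, g}  B2 = {c, d, f, g}  B3 = {a, c, d, f}  B4 = {c, d, f, h}  B5 = {c, d, e, h}
Tree: B1–B2, B2–B3, B3–B4, B4–B5
Every bag has size at most 4, so the width is 4 − 1 = 3 and tw(G) ≤ 3. Conversely, {c, d, e, h} is a clique of size 4, and the vertices of any clique must share a bag in every tree decomposition; so some bag has ≥ 4 vertices and tw(G) ≥ 3. Therefore the treewidth is 3.

3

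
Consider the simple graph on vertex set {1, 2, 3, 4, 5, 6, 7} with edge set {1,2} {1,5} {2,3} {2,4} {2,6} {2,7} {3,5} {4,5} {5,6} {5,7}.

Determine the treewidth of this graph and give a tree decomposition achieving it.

Each bag holds 3 vertices, so the decomposition has width 2, which upper-bounds the treewidth. The edges 5–1–2–7–5 form a cycle, so G is not a tree and its treewidth is at least 2. Combining the bounds, tw(G) = 2.

Treewidth 2.
One such decomposition:
Bags: B1 = {1, 2, 5}  B2 = {2, 5, 7}  B3 = {2, 5, 6}  B4 = {2, 4, 5}  B5 = {2, 3, 5}
Tree: B1–B2, B2–B3, B3–B4, B4–B5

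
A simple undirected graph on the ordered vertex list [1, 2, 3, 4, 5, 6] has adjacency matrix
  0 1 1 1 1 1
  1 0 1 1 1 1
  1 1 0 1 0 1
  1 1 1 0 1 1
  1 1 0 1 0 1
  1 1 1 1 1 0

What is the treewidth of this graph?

A width-4 tree decomposition is:
Bags: B1 = {1, 2, 4, 5, 6}  B2 = {1, 2, 3, 4, 6}
Tree: B1–B2
The largest bag has 5 vertices, giving width 4; this decomposition certifies tw(G) ≤ 4. On the other hand G contains the 5-clique {1, 2, 3, 4, 6}. A clique must lie in a single bag of any decomposition, so no decomposition can have width below 4. Combining the bounds, tw(G) = 4.

4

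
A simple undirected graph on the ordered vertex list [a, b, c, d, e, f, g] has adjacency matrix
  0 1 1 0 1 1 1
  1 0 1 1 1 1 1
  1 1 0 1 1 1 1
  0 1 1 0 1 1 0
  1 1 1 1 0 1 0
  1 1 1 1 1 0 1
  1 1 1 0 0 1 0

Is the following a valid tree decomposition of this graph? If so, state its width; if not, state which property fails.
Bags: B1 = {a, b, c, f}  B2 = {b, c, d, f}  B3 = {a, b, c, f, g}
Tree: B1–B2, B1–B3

No — vertex e appears in no bag.

A tree decomposition must satisfy three properties: every vertex lies in some bag; for every edge, both endpoints lie together in some bag; and for every vertex, the bags containing it form a connected subtree. Here vertex e appears in no bag, so the decomposition is invalid.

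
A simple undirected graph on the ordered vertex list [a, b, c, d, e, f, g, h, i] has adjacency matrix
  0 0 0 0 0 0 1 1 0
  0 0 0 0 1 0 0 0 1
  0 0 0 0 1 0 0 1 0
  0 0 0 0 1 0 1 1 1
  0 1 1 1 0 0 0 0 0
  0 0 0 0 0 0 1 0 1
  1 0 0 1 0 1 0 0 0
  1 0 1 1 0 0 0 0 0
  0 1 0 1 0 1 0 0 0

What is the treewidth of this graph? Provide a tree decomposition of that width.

Treewidth 3.
One such decomposition:
Bags: B1 = {a, f, g, i}  B2 = {a, d, g, i}  B3 = {a, d, h, i}  B4 = {b, d, h, i}  B5 = {b, d, e, h}  B6 = {b, c, e, h}
Tree: B1–B2, B2–B3, B3–B4, B4–B5, B5–B6

Every bag has size at most 4, so the width is 4 − 1 = 3 and tw(G) ≤ 3. For the lower bound: the 4 vertex sets {a,f,g}, {i}, {d}, {b,c,e,h} are disjoint, each induces a connected subgraph, and every pair is joined by at least one edge of G. Contracting each set to a single vertex therefore yields K_{4} as a minor, and since treewidth is minor-monotone, tw(G) ≥ tw(K_{4}) = 3. Combining the bounds, tw(G) = 3.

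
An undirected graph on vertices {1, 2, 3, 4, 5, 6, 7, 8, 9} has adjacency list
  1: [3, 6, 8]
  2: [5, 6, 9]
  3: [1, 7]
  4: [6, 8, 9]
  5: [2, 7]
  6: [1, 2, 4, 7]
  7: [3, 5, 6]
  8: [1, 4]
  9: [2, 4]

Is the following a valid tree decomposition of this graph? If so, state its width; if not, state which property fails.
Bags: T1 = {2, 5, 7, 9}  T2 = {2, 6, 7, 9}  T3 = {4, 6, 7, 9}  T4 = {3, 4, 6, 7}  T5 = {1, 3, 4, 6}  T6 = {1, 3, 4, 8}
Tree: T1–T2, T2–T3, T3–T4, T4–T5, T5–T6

Yes; width 3.

Checking the three conditions: (i) the bags cover all of {1, 2, 3, 4, 5, 6, 7, 8, 9}; (ii) for each edge, some bag contains both endpoints; (iii) the bags containing any fixed vertex form a subtree. All hold, so the decomposition is valid with width 4 − 1 = 3.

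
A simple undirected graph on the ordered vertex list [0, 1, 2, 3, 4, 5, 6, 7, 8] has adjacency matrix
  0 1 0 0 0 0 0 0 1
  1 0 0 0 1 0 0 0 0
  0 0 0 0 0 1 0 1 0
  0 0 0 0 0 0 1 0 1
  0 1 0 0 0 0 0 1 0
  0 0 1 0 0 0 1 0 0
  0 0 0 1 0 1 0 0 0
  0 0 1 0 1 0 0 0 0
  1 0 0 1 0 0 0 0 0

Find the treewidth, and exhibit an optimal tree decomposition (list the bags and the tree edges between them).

Treewidth 2.
One optimal decomposition is:
Bags: B1 = {0, 3, 8}  B2 = {0, 3, 6}  B3 = {0, 5, 6}  B4 = {0, 2, 5}  B5 = {0, 2, 7}  B6 = {0, 4, 7}  B7 = {0, 1, 4}
Tree: B1–B2, B2–B3, B3–B4, B4–B5, B5–B6, B6–B7

Each bag holds 3 vertices, so the decomposition has width 2, which upper-bounds the treewidth. The edges 0–8–3–6–5–2–7–4–1–0 form a cycle, so G is not a tree and its treewidth is at least 2. The upper and lower bounds meet at 2, so that is the treewidth.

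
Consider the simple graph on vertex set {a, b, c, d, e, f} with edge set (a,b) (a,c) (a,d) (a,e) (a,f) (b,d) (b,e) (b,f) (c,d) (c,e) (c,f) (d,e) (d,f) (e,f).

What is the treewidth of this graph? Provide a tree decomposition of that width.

Every bag has size at most 5, so the width is 5 − 1 = 4 and tw(G) ≤ 4. On the other hand G contains the 5-clique {a, c, d, e, f}. A clique must lie in a single bag of any decomposition, so no decomposition can have width below 4. Therefore the treewidth is 4.

Treewidth 4.
One optimal decomposition is:
Bags: B1 = {a, c, d, e, f}  B2 = {a, b, d, e, f}
Tree: B1–B2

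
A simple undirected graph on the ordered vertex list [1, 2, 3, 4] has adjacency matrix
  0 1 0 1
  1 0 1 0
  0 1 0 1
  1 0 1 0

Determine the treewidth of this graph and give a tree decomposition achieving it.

Each bag holds 3 vertices, so the decomposition has width 2, which upper-bounds the treewidth. The edges 1–2–3–4–1 form a cycle, so G is not a tree and its treewidth is at least 2. Combining the bounds, tw(G) = 2.

Treewidth 2.
One optimal decomposition is:
Bags: B1 = {1, 2, 3}  B2 = {1, 3, 4}
Tree: B1–B2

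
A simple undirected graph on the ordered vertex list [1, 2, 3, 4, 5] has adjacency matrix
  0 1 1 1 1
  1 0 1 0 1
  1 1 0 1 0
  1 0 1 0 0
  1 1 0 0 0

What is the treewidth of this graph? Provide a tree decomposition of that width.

Every bag has size at most 3, so the width is 3 − 1 = 2 and tw(G) ≤ 2. On the other hand G contains the 3-clique {1, 2, 3}. A clique must lie in a single bag of any decomposition, so no decomposition can have width below 2. The upper and lower bounds meet at 2, so that is the treewidth.

Treewidth 2.
Bags: B1 = {1, 2, 3}  B2 = {1, 2, 5}  B3 = {1, 3, 4}
Tree: B1–B2, B1–B3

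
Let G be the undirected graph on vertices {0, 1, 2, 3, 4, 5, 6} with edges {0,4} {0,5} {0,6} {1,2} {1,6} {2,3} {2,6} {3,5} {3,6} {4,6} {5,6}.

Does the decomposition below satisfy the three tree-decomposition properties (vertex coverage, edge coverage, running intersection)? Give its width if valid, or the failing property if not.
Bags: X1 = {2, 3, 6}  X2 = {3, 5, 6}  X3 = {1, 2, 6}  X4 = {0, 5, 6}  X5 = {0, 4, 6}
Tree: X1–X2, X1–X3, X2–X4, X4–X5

Checking the three conditions: (i) the bags cover all of {0, 1, 2, 3, 4, 5, 6}; (ii) for each edge, some bag contains both endpoints; (iii) the bags containing any fixed vertex form a subtree. All hold, so the decomposition is valid with width 3 − 1 = 2.

Yes; width 2.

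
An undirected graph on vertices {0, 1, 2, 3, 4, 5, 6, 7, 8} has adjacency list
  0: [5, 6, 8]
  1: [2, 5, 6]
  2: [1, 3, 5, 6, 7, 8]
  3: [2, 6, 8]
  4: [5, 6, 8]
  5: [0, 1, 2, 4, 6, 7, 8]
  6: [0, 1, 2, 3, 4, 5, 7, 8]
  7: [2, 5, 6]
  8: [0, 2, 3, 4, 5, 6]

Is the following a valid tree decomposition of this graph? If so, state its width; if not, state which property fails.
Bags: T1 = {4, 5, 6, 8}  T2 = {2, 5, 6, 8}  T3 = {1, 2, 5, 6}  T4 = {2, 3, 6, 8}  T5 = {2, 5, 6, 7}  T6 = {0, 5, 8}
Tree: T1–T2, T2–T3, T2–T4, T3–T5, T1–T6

A tree decomposition must satisfy three properties: every vertex lies in some bag; for every edge, both endpoints lie together in some bag; and for every vertex, the bags containing it form a connected subtree. Here edge (6,0) lies in no bag, so the decomposition is invalid.

No — edge (6,0) lies in no bag.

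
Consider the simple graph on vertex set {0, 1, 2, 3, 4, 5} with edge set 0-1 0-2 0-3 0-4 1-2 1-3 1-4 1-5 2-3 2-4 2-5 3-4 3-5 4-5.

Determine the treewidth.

4

A width-4 tree decomposition is:
Bags: B1 = {0, 1, 2, 3, 4}  B2 = {1, 2, 3, 4, 5}
Tree: B1–B2
Every bag has size at most 5, so the width is 5 − 1 = 4 and tw(G) ≤ 4. Conversely, {0, 1, 2, 3, 4} is a clique of size 5, and the vertices of any clique must share a bag in every tree decomposition; so some bag has ≥ 5 vertices and tw(G) ≥ 4. Hence tw(G) = 4 exactly.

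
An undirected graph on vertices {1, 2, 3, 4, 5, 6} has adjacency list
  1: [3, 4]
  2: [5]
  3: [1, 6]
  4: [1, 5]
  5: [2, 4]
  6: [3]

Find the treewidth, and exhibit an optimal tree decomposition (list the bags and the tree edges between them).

Treewidth 1.
One optimal decomposition is:
Bags: B1 = {2, 5}  B2 = {4, 5}  B3 = {1, 4}  B4 = {1, 3}  B5 = {3, 6}
Tree: B1–B2, B2–B3, B3–B4, B4–B5

The largest bag has 2 vertices, giving width 1; this decomposition certifies tw(G) ≤ 1. Any graph with an edge has treewidth ≥ 1, and G has the edge 2–5. Combining the bounds, tw(G) = 1.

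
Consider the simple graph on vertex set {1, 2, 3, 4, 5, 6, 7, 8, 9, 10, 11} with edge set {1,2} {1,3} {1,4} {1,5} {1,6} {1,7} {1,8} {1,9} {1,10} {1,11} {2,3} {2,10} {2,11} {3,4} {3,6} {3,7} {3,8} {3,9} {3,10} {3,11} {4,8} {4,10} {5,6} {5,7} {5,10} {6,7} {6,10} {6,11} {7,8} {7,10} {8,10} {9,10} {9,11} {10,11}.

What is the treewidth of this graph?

4

A width-4 tree decomposition is:
Bags: B1 = {1, 3, 6, 7, 10}  B2 = {1, 3, 7, 8, 10}  B3 = {1, 5, 6, 7, 10}  B4 = {1, 3, 6, 10, 11}  B5 = {1, 2, 3, 10, 11}  B6 = {1, 3, 4, 8, 10}  B7 = {1, 3, 9, 10, 11}
Tree: B1–B2, B1–B3, B1–B4, B4–B5, B2–B6, B4–B7
The largest bag has 5 vertices, giving width 4; this decomposition certifies tw(G) ≤ 4. For the lower bound, the 5 vertices {1, 3, 4, 8, 10} are pairwise adjacent, and any tree decomposition puts a clique entirely inside one bag — forcing width ≥ 4. Therefore the treewidth is 4.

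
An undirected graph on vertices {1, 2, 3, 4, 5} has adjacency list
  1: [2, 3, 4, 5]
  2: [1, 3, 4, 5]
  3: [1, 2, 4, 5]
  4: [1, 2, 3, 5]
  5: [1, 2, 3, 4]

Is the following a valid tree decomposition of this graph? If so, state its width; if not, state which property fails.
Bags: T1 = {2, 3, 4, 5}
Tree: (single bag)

No — vertex 1 appears in no bag.

A tree decomposition must satisfy three properties: every vertex lies in some bag; for every edge, both endpoints lie together in some bag; and for every vertex, the bags containing it form a connected subtree. Here vertex 1 appears in no bag, so the decomposition is invalid.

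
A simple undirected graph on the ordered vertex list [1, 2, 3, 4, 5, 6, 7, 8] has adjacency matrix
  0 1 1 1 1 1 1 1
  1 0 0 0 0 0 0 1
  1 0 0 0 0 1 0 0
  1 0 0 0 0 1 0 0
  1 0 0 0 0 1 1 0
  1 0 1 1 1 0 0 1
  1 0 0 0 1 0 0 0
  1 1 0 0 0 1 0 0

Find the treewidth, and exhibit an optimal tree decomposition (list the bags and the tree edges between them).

The largest bag has 3 vertices, giving width 2; this decomposition certifies tw(G) ≤ 2. For the lower bound, the 3 vertices {1, 2, 8} are pairwise adjacent, and any tree decomposition puts a clique entirely inside one bag — forcing width ≥ 2. Combining the bounds, tw(G) = 2.

Treewidth 2.
One optimal decomposition is:
Bags: B1 = {1, 2, 8}  B2 = {1, 6, 8}  B3 = {1, 3, 6}  B4 = {1, 4, 6}  B5 = {1, 5, 6}  B6 = {1, 5, 7}
Tree: B1–B2, B2–B3, B2–B4, B4–B5, B5–B6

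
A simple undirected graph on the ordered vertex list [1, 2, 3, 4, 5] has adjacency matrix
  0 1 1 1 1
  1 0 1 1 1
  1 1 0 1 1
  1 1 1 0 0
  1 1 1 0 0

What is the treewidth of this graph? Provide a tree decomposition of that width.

Treewidth 3.
One optimal decomposition is:
Bags: B1 = {1, 2, 3, 5}  B2 = {1, 2, 3, 4}
Tree: B1–B2

Each bag holds 4 vertices, so the decomposition has width 3, which upper-bounds the treewidth. On the other hand G contains the 4-clique {1, 2, 3, 4}. A clique must lie in a single bag of any decomposition, so no decomposition can have width below 3. Hence tw(G) = 3 exactly.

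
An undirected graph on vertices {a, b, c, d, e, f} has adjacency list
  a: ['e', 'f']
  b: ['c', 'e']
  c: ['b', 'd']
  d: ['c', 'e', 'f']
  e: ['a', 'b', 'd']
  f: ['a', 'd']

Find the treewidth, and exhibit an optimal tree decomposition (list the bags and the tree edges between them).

Treewidth 2.
One optimal decomposition is:
Bags: B1 = {a, d, f}  B2 = {a, d, e}  B3 = {c, d, e}  B4 = {b, c, e}
Tree: B1–B2, B2–B3, B3–B4

Each bag holds 3 vertices, so the decomposition has width 2, which upper-bounds the treewidth. Since f–a–e–d–f is a cycle in G, G is not acyclic. Forests are exactly the graphs of treewidth ≤ 1, so tw(G) ≥ 2. Hence tw(G) = 2 exactly.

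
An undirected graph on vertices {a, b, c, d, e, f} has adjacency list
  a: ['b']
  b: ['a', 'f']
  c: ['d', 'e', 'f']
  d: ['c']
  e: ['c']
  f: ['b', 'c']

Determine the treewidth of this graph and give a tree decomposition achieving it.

The largest bag has 2 vertices, giving width 1; this decomposition certifies tw(G) ≤ 1. Any graph with an edge has treewidth ≥ 1, and G has the edge f–c. Combining the bounds, tw(G) = 1.

Treewidth 1.
One such decomposition:
Bags: B1 = {c, f}  B2 = {c, e}  B3 = {b, f}  B4 = {a, b}  B5 = {c, d}
Tree: B1–B2, B1–B3, B3–B4, B1–B5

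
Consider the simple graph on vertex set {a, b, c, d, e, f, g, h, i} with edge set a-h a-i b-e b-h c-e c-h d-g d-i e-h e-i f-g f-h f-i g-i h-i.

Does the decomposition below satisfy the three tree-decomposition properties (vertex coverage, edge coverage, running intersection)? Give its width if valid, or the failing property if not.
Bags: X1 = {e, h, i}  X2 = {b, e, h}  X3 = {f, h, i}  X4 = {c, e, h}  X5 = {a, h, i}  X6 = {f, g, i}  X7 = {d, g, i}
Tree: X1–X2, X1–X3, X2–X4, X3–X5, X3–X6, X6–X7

Yes; width 2.

Checking the three conditions: (i) the bags cover all of {a, b, c, d, e, f, g, h, i}; (ii) for each edge, some bag contains both endpoints; (iii) the bags containing any fixed vertex form a subtree. All hold, so the decomposition is valid with width 3 − 1 = 2.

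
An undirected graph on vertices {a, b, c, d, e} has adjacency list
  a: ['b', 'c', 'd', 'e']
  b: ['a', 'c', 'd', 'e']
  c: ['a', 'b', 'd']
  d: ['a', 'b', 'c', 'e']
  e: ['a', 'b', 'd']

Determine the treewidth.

A width-3 tree decomposition is:
Bags: B1 = {a, b, d, e}  B2 = {a, b, c, d}
Tree: B1–B2
Every bag has size at most 4, so the width is 4 − 1 = 3 and tw(G) ≤ 3. For the lower bound, the 4 vertices {a, b, d, e} are pairwise adjacent, and any tree decomposition puts a clique entirely inside one bag — forcing width ≥ 3. Hence tw(G) = 3 exactly.

3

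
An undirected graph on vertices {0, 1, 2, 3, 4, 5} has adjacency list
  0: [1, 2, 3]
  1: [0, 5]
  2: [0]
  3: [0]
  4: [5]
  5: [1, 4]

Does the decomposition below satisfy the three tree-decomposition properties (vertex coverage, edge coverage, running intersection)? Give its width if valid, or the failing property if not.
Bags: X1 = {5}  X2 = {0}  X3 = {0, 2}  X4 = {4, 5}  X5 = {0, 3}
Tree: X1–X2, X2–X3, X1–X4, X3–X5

A tree decomposition must satisfy three properties: every vertex lies in some bag; for every edge, both endpoints lie together in some bag; and for every vertex, the bags containing it form a connected subtree. Here vertex 1 appears in no bag, so the decomposition is invalid.

No — vertex 1 appears in no bag.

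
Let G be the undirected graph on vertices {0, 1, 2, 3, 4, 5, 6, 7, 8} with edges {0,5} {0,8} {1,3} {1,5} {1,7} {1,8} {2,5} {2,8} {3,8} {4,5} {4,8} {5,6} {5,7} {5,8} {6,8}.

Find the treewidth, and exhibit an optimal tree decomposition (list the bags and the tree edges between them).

Treewidth 2.
One such decomposition:
Bags: B1 = {1, 5, 8}  B2 = {0, 5, 8}  B3 = {1, 5, 7}  B4 = {4, 5, 8}  B5 = {1, 3, 8}  B6 = {5, 6, 8}  B7 = {2, 5, 8}
Tree: B1–B2, B1–B3, B2–B4, B1–B5, B1–B6, B2–B7

Every bag has size at most 3, so the width is 3 − 1 = 2 and tw(G) ≤ 2. For the lower bound, the 3 vertices {1, 3, 8} are pairwise adjacent, and any tree decomposition puts a clique entirely inside one bag — forcing width ≥ 2. Combining the bounds, tw(G) = 2.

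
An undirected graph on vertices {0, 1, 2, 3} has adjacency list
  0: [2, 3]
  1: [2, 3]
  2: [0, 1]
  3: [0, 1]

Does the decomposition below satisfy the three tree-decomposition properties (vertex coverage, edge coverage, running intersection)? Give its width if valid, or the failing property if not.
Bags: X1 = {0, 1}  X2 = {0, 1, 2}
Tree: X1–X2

No — vertex 3 appears in no bag.

A tree decomposition must satisfy three properties: every vertex lies in some bag; for every edge, both endpoints lie together in some bag; and for every vertex, the bags containing it form a connected subtree. Here vertex 3 appears in no bag, so the decomposition is invalid.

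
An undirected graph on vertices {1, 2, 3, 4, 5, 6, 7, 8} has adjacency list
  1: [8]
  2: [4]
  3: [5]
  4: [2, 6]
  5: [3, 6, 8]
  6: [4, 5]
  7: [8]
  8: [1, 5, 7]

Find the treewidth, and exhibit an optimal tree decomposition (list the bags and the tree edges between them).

Treewidth 1.
One such decomposition:
Bags: B1 = {5, 8}  B2 = {1, 8}  B3 = {3, 5}  B4 = {7, 8}  B5 = {5, 6}  B6 = {4, 6}  B7 = {2, 4}
Tree: B1–B2, B1–B3, B2–B4, B3–B5, B5–B6, B6–B7

Every bag has size at most 2, so the width is 2 − 1 = 1 and tw(G) ≤ 1. Any graph with an edge has treewidth ≥ 1, and G has the edge 5–8. Therefore the treewidth is 1.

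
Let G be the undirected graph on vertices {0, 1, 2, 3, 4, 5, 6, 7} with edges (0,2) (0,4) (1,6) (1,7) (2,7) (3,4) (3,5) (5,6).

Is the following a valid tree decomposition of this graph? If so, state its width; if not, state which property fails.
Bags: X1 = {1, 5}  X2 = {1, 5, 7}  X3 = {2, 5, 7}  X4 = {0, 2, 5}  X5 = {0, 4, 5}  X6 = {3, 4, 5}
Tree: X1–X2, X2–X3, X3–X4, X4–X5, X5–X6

A tree decomposition must satisfy three properties: every vertex lies in some bag; for every edge, both endpoints lie together in some bag; and for every vertex, the bags containing it form a connected subtree. Here vertex 6 appears in no bag, so the decomposition is invalid.

No — vertex 6 appears in no bag.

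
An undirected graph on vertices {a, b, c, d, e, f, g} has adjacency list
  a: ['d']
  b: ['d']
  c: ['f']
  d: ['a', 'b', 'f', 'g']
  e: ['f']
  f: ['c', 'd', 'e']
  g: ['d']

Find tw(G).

1

A width-1 tree decomposition is:
Bags: B1 = {d, f}  B2 = {b, d}  B3 = {d, g}  B4 = {c, f}  B5 = {a, d}  B6 = {e, f}
Tree: B1–B2, B1–B3, B1–B4, B3–B5, B1–B6
Every bag has size at most 2, so the width is 2 − 1 = 1 and tw(G) ≤ 1. G has an edge, so its treewidth is at least 1. The upper and lower bounds meet at 1, so that is the treewidth.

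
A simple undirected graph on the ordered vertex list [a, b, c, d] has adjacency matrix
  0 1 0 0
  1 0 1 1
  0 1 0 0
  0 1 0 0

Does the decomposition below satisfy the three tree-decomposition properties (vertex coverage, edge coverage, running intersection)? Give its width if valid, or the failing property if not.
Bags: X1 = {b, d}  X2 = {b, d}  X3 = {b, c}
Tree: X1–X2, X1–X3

A tree decomposition must satisfy three properties: every vertex lies in some bag; for every edge, both endpoints lie together in some bag; and for every vertex, the bags containing it form a connected subtree. Here vertex a appears in no bag, so the decomposition is invalid.

No — vertex a appears in no bag.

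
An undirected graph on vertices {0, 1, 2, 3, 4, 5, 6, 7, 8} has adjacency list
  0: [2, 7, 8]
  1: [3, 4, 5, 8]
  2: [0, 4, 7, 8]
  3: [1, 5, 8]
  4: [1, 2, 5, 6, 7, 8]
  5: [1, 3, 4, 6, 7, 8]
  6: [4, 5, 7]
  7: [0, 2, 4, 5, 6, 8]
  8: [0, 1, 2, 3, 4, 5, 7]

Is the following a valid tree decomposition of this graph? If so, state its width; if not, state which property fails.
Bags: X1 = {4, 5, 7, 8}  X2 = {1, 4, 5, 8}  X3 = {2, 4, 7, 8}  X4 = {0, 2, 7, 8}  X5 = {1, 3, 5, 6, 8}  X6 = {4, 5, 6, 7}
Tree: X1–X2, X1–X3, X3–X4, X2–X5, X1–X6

No — bags containing vertex 6 are not connected in the tree.

A tree decomposition must satisfy three properties: every vertex lies in some bag; for every edge, both endpoints lie together in some bag; and for every vertex, the bags containing it form a connected subtree. Here bags containing vertex 6 are not connected in the tree, so the decomposition is invalid.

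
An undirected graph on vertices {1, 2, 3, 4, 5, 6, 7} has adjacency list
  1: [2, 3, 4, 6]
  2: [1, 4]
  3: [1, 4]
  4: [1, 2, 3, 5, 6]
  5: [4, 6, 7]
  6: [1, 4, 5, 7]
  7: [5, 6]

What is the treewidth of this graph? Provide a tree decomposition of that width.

Treewidth 2.
Bags: B1 = {4, 5, 6}  B2 = {1, 4, 6}  B3 = {1, 3, 4}  B4 = {1, 2, 4}  B5 = {5, 6, 7}
Tree: B1–B2, B2–B3, B3–B4, B1–B5

The largest bag has 3 vertices, giving width 2; this decomposition certifies tw(G) ≤ 2. For the lower bound, the 3 vertices {1, 2, 4} are pairwise adjacent, and any tree decomposition puts a clique entirely inside one bag — forcing width ≥ 2. Hence tw(G) = 2 exactly.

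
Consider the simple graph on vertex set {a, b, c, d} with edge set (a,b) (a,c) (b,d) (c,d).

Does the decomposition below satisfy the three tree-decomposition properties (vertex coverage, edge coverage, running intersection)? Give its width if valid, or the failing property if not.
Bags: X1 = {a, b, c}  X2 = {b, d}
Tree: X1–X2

A tree decomposition must satisfy three properties: every vertex lies in some bag; for every edge, both endpoints lie together in some bag; and for every vertex, the bags containing it form a connected subtree. Here edge (c,d) lies in no bag, so the decomposition is invalid.

No — edge (c,d) lies in no bag.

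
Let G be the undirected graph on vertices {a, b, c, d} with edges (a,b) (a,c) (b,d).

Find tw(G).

1

A width-1 tree decomposition is:
Bags: B1 = {a, c}  B2 = {a, b}  B3 = {b, d}
Tree: B1–B2, B2–B3
The largest bag has 2 vertices, giving width 1; this decomposition certifies tw(G) ≤ 1. G has an edge, so its treewidth is at least 1. The upper and lower bounds meet at 1, so that is the treewidth.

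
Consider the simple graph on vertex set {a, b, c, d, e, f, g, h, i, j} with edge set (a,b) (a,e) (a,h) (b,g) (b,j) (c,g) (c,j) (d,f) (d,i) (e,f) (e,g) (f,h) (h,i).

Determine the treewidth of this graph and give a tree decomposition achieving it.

Every bag has size at most 3, so the width is 3 − 1 = 2 and tw(G) ≤ 2. For the lower bound, G contains the cycle c–j–b–g–c, so G is not a forest; only forests have treewidth ≤ 1, hence tw(G) ≥ 2. The upper and lower bounds meet at 2, so that is the treewidth.

Treewidth 2.
Bags: B1 = {c, g, j}  B2 = {b, g, j}  B3 = {b, e, g}  B4 = {a, b, e}  B5 = {a, e, f}  B6 = {a, f, h}  B7 = {d, f, h}  B8 = {d, h, i}
Tree: B1–B2, B2–B3, B3–B4, B4–B5, B5–B6, B6–B7, B7–B8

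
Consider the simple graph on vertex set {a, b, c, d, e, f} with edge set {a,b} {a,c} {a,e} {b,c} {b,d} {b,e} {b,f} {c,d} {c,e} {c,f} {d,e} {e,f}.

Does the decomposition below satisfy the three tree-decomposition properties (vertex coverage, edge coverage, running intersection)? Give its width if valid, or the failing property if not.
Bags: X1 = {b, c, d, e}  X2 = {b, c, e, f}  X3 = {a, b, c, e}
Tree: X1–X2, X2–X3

Yes; width 3.

Checking the three conditions: (i) the bags cover all of {a, b, c, d, e, f}; (ii) for each edge, some bag contains both endpoints; (iii) the bags containing any fixed vertex form a subtree. All hold, so the decomposition is valid with width 4 − 1 = 3.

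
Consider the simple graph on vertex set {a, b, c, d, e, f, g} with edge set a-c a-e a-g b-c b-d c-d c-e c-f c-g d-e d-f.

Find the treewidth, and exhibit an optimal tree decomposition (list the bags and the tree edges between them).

Treewidth 2.
Bags: B1 = {a, c, e}  B2 = {c, d, e}  B3 = {c, d, f}  B4 = {b, c, d}  B5 = {a, c, g}
Tree: B1–B2, B2–B3, B3–B4, B1–B5

Every bag has size at most 3, so the width is 3 − 1 = 2 and tw(G) ≤ 2. For the lower bound, the 3 vertices {c, d, e} are pairwise adjacent, and any tree decomposition puts a clique entirely inside one bag — forcing width ≥ 2. Hence tw(G) = 2 exactly.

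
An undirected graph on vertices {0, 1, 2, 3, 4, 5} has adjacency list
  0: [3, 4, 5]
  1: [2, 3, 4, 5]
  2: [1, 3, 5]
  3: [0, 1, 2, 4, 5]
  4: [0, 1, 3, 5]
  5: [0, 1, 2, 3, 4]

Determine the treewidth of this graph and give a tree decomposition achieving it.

Treewidth 3.
One such decomposition:
Bags: B1 = {1, 2, 3, 5}  B2 = {1, 3, 4, 5}  B3 = {0, 3, 4, 5}
Tree: B1–B2, B2–B3

Each bag holds 4 vertices, so the decomposition has width 3, which upper-bounds the treewidth. For the lower bound, the 4 vertices {0, 3, 4, 5} are pairwise adjacent, and any tree decomposition puts a clique entirely inside one bag — forcing width ≥ 3. Therefore the treewidth is 3.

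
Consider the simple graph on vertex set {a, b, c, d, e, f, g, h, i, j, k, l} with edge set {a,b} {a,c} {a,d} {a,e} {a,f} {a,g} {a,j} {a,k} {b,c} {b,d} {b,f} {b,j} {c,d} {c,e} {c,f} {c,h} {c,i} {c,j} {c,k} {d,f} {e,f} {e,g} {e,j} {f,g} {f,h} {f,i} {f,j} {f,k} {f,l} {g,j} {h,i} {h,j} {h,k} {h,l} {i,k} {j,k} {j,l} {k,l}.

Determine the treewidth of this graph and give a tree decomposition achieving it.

The largest bag has 5 vertices, giving width 4; this decomposition certifies tw(G) ≤ 4. Conversely, {a, e, f, g, j} is a clique of size 5, and the vertices of any clique must share a bag in every tree decomposition; so some bag has ≥ 5 vertices and tw(G) ≥ 4. Combining the bounds, tw(G) = 4.

Treewidth 4.
Bags: B1 = {c, f, h, j, k}  B2 = {a, c, f, j, k}  B3 = {a, c, e, f, j}  B4 = {a, b, c, f, j}  B5 = {c, f, h, i, k}  B6 = {a, b, c, d, f}  B7 = {f, h, j, k, l}  B8 = {a, e, f, g, j}
Tree: B1–B2, B2–B3, B2–B4, B1–B5, B4–B6, B1–B7, B3–B8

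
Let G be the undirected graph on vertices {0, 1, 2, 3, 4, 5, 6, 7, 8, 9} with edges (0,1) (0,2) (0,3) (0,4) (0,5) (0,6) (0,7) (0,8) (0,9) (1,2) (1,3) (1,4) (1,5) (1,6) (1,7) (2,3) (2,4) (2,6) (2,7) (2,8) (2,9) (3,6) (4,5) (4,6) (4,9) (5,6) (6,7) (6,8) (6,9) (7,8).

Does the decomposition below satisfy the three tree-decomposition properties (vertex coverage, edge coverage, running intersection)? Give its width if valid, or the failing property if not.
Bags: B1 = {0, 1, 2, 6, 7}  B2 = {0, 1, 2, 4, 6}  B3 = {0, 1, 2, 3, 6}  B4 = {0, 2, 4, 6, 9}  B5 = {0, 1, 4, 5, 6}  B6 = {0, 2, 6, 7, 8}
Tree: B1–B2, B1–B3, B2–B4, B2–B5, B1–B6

Vertex coverage: the bags together contain {0, 1, 2, 3, 4, 5, 6, 7, 8, 9}, the full vertex set. Edge coverage: each edge of G has both endpoints in at least one bag. Running intersection: for every vertex, the bags containing it form a connected subtree. All three properties hold, so this is a valid tree decomposition of width max|bag| − 1 = 4, and hence tw(G) ≤ 4.

Yes; width 4.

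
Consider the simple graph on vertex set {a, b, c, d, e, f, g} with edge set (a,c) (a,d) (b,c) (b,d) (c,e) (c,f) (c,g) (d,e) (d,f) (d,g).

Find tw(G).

2

A width-2 tree decomposition is:
Bags: B1 = {b, c, d}  B2 = {c, d, f}  B3 = {c, d, e}  B4 = {c, d, g}  B5 = {a, c, d}
Tree: B1–B2, B2–B3, B3–B4, B4–B5
Every bag has size at most 3, so the width is 3 − 1 = 2 and tw(G) ≤ 2. The edges c–b–d–f–c form a cycle, so G is not a tree and its treewidth is at least 2. The upper and lower bounds meet at 2, so that is the treewidth.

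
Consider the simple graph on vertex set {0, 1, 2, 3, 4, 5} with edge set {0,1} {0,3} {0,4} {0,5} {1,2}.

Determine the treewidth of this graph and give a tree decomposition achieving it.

The largest bag has 2 vertices, giving width 1; this decomposition certifies tw(G) ≤ 1. Since G has at least one edge (e.g. 1–0), it is not an edgeless graph, so tw(G) ≥ 1. Hence tw(G) = 1 exactly.

Treewidth 1.
One optimal decomposition is:
Bags: B1 = {0, 1}  B2 = {1, 2}  B3 = {0, 4}  B4 = {0, 3}  B5 = {0, 5}
Tree: B1–B2, B1–B3, B1–B4, B4–B5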